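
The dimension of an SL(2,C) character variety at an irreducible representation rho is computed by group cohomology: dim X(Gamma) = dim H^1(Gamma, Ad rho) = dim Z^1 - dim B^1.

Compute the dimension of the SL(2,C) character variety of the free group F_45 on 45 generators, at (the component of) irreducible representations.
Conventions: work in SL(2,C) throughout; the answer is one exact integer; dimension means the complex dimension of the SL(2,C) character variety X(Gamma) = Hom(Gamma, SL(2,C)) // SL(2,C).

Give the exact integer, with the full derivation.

132

Gamma = F_45 has 45 generators and no relators.
Z^1(Gamma, Ad rho) = (sl_2)^45: a cocycle is a free choice of one sl_2 vector per generator, so dim Z^1 = 3*45 = 135.
At an irreducible rho the centralizer of the image in sl_2 is 0, so the coboundary map sl_2 -> Z^1 is injective: dim B^1 = 3.
dim X = dim H^1 = dim Z^1 - dim B^1 = 135 - 3 = 132.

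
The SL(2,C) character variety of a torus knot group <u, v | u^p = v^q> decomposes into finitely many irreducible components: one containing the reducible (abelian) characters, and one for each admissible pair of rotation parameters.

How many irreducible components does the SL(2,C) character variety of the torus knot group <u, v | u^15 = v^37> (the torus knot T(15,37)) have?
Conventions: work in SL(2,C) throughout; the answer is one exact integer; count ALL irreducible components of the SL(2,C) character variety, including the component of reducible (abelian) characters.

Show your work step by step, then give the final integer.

253

Gamma = < u, v | u^15 = v^37 > (torus knot T(15,37)); the central element u^15 = v^37 acts as +I or -I in any irreducible SL(2,C) representation.
On an irreducible component, tr(u) is locked at 2*cos(pi*alpha/15) for some alpha in 1..14, and tr(v) at 2*cos(pi*beta/37) for some beta in 1..36.
The two central values (-1)^alpha I and (-1)^beta I must be the same matrix, so alpha and beta share a parity.
Enumerate parity-matched pairs: 7*18 odd-odd plus 7*18 even-even gives 252.
components with irreducible characters: 252; plus the single component of reducible (abelian) characters: total 253.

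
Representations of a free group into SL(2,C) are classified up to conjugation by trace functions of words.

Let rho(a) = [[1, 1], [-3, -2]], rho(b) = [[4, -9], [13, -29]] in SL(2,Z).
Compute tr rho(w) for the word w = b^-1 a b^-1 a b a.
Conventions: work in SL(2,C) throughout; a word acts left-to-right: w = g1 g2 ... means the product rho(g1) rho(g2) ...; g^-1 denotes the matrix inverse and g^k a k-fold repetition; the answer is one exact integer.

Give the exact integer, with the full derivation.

rho(b^-1) = [[-29, 9], [-13, 4]]
... * rho(a) = [[1, 1], [-3, -2]]  ->  [[-56, -47], [-25, -21]]
... * rho(b^-1) = [[-29, 9], [-13, 4]]  ->  [[2235, -692], [998, -309]]
... * rho(a) = [[1, 1], [-3, -2]]  ->  [[4311, 3619], [1925, 1616]]
... * rho(b) = [[4, -9], [13, -29]]  ->  [[64291, -143750], [28708, -64189]]
... * rho(a) = [[1, 1], [-3, -2]]  ->  [[495541, 351791], [221275, 157086]]
tr = 495541 + 157086 = 652627

652627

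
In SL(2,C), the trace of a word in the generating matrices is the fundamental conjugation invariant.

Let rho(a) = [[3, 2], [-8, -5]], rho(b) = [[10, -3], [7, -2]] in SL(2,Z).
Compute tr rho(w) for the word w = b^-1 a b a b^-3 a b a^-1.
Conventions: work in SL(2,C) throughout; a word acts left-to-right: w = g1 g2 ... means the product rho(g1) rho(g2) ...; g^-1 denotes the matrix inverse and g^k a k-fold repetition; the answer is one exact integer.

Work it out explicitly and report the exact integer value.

-3436446418

rho(b^-1) = [[-2, 3], [-7, 10]]
... * rho(a) = [[3, 2], [-8, -5]]  ->  [[-30, -19], [-101, -64]]
... * rho(b) = [[10, -3], [7, -2]]  ->  [[-433, 128], [-1458, 431]]
... * rho(a) = [[3, 2], [-8, -5]]  ->  [[-2323, -1506], [-7822, -5071]]
... * rho(b^-1) = [[-2, 3], [-7, 10]]  ->  [[15188, -22029], [51141, -74176]]
... * rho(b^-1) = [[-2, 3], [-7, 10]]  ->  [[123827, -174726], [416950, -588337]]
... * rho(b^-1) = [[-2, 3], [-7, 10]]  ->  [[975428, -1375779], [3284459, -4632520]]
... * rho(a) = [[3, 2], [-8, -5]]  ->  [[13932516, 8829751], [46913537, 29731518]]
... * rho(b) = [[10, -3], [7, -2]]  ->  [[201133417, -59457050], [677255996, -200203647]]
... * rho(a^-1) = [[-5, -2], [8, 3]]  ->  [[-1481323485, -580637984], [-4987909156, -1955122933]]
tr = -1481323485 + -1955122933 = -3436446418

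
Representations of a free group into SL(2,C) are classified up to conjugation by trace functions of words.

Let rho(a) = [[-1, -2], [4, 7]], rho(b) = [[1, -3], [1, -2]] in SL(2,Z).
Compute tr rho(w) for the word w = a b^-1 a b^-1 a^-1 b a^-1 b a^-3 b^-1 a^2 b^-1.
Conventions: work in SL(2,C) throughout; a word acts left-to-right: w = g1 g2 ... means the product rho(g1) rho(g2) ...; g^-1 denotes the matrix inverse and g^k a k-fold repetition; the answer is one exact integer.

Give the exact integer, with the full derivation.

-41280997777

rho(a) = [[-1, -2], [4, 7]]
... * rho(b^-1) = [[-2, 3], [-1, 1]]  ->  [[4, -5], [-15, 19]]
... * rho(a) = [[-1, -2], [4, 7]]  ->  [[-24, -43], [91, 163]]
... * rho(b^-1) = [[-2, 3], [-1, 1]]  ->  [[91, -115], [-345, 436]]
... * rho(a^-1) = [[7, 2], [-4, -1]]  ->  [[1097, 297], [-4159, -1126]]
... * rho(b) = [[1, -3], [1, -2]]  ->  [[1394, -3885], [-5285, 14729]]
... * rho(a^-1) = [[7, 2], [-4, -1]]  ->  [[25298, 6673], [-95911, -25299]]
... * rho(b) = [[1, -3], [1, -2]]  ->  [[31971, -89240], [-121210, 338331]]
... * rho(a^-1) = [[7, 2], [-4, -1]]  ->  [[580757, 153182], [-2201794, -580751]]
... * rho(a^-1) = [[7, 2], [-4, -1]]  ->  [[3452571, 1008332], [-13089554, -3822837]]
... * rho(a^-1) = [[7, 2], [-4, -1]]  ->  [[20134669, 5896810], [-76335530, -22356271]]
... * rho(b^-1) = [[-2, 3], [-1, 1]]  ->  [[-46166148, 66300817], [175027331, -251362861]]
... * rho(a) = [[-1, -2], [4, 7]]  ->  [[311369416, 556438015], [-1180478775, -2109594689]]
... * rho(a) = [[-1, -2], [4, 7]]  ->  [[1914382644, 3272327273], [-7257899981, -12406205273]]
... * rho(b^-1) = [[-2, 3], [-1, 1]]  ->  [[-7101092561, 9015475205], [26922005235, -34179905216]]
tr = -7101092561 + -34179905216 = -41280997777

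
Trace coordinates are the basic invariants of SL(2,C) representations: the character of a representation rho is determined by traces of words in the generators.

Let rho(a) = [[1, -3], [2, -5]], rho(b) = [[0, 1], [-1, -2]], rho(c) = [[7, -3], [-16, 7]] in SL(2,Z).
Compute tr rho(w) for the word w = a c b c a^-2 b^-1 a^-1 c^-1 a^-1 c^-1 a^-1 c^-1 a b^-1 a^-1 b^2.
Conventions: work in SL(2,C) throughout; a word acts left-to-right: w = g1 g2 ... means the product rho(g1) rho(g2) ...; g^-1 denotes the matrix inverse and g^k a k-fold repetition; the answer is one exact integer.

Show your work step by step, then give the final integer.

-69235661262

rho(a) = [[1, -3], [2, -5]]
... * rho(c) = [[7, -3], [-16, 7]]  ->  [[55, -24], [94, -41]]
... * rho(b) = [[0, 1], [-1, -2]]  ->  [[24, 103], [41, 176]]
... * rho(c) = [[7, -3], [-16, 7]]  ->  [[-1480, 649], [-2529, 1109]]
... * rho(a^-1) = [[-5, 3], [-2, 1]]  ->  [[6102, -3791], [10427, -6478]]
... * rho(a^-1) = [[-5, 3], [-2, 1]]  ->  [[-22928, 14515], [-39179, 24803]]
... * rho(b^-1) = [[-2, -1], [1, 0]]  ->  [[60371, 22928], [103161, 39179]]
... * rho(a^-1) = [[-5, 3], [-2, 1]]  ->  [[-347711, 204041], [-594163, 348662]]
... * rho(c^-1) = [[7, 3], [16, 7]]  ->  [[830679, 385154], [1419451, 658145]]
... * rho(a^-1) = [[-5, 3], [-2, 1]]  ->  [[-4923703, 2877191], [-8413545, 4916498]]
... * rho(c^-1) = [[7, 3], [16, 7]]  ->  [[11569135, 5369228], [19769153, 9174851]]
... * rho(a^-1) = [[-5, 3], [-2, 1]]  ->  [[-68584131, 40076633], [-117195467, 68482310]]
... * rho(c^-1) = [[7, 3], [16, 7]]  ->  [[161137211, 74784038], [275348691, 127789769]]
... * rho(a) = [[1, -3], [2, -5]]  ->  [[310705287, -857331823], [530928229, -1464994918]]
... * rho(b^-1) = [[-2, -1], [1, 0]]  ->  [[-1478742397, -310705287], [-2526851376, -530928229]]
... * rho(a^-1) = [[-5, 3], [-2, 1]]  ->  [[8015122559, -4746932478], [13696113338, -8111482357]]
... * rho(b) = [[0, 1], [-1, -2]]  ->  [[4746932478, 17508987515], [8111482357, 29919078052]]
... * rho(b) = [[0, 1], [-1, -2]]  ->  [[-17508987515, -30271042552], [-29919078052, -51726673747]]
tr = -17508987515 + -51726673747 = -69235661262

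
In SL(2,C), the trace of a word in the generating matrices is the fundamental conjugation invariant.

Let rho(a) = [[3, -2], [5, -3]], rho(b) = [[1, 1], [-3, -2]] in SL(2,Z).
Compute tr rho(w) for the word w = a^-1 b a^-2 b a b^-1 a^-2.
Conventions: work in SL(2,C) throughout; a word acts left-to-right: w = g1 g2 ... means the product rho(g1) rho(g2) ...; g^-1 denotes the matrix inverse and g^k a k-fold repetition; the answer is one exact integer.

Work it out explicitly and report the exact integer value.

rho(a^-1) = [[-3, 2], [-5, 3]]
... * rho(b) = [[1, 1], [-3, -2]]  ->  [[-9, -7], [-14, -11]]
... * rho(a^-1) = [[-3, 2], [-5, 3]]  ->  [[62, -39], [97, -61]]
... * rho(a^-1) = [[-3, 2], [-5, 3]]  ->  [[9, 7], [14, 11]]
... * rho(b) = [[1, 1], [-3, -2]]  ->  [[-12, -5], [-19, -8]]
... * rho(a) = [[3, -2], [5, -3]]  ->  [[-61, 39], [-97, 62]]
... * rho(b^-1) = [[-2, -1], [3, 1]]  ->  [[239, 100], [380, 159]]
... * rho(a^-1) = [[-3, 2], [-5, 3]]  ->  [[-1217, 778], [-1935, 1237]]
... * rho(a^-1) = [[-3, 2], [-5, 3]]  ->  [[-239, -100], [-380, -159]]
tr = -239 + -159 = -398

-398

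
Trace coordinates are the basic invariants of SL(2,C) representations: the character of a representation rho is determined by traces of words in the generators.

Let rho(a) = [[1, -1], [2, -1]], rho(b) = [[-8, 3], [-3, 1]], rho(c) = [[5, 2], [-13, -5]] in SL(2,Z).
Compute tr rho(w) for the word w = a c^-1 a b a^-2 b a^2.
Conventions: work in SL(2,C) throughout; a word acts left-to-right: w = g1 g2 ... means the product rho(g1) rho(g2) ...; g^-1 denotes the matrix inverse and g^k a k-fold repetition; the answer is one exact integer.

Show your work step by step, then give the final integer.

rho(a) = [[1, -1], [2, -1]]
... * rho(c^-1) = [[-5, -2], [13, 5]]  ->  [[-18, -7], [-23, -9]]
... * rho(a) = [[1, -1], [2, -1]]  ->  [[-32, 25], [-41, 32]]
... * rho(b) = [[-8, 3], [-3, 1]]  ->  [[181, -71], [232, -91]]
... * rho(a^-1) = [[-1, 1], [-2, 1]]  ->  [[-39, 110], [-50, 141]]
... * rho(a^-1) = [[-1, 1], [-2, 1]]  ->  [[-181, 71], [-232, 91]]
... * rho(b) = [[-8, 3], [-3, 1]]  ->  [[1235, -472], [1583, -605]]
... * rho(a) = [[1, -1], [2, -1]]  ->  [[291, -763], [373, -978]]
... * rho(a) = [[1, -1], [2, -1]]  ->  [[-1235, 472], [-1583, 605]]
tr = -1235 + 605 = -630

-630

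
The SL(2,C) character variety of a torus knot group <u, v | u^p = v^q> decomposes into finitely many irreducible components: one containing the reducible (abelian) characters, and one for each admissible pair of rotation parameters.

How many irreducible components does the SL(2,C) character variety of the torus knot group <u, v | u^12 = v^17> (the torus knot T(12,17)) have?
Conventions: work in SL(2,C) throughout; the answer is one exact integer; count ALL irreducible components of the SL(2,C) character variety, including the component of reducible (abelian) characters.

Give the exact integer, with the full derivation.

89

For T(12,17): irreducibility forces the central element u^12 = v^17 to one of +I, -I.
This locks tr(u) to 2*cos(pi*alpha/12), alpha in 1..11, and tr(v) to 2*cos(pi*beta/17), beta in 1..16, on each component of irreducible characters.
u^12 = (-1)^alpha I and v^17 = (-1)^beta I must agree, so alpha and beta have equal parity.
count pairs: odd alpha (6 choices) x odd beta (8), plus even alpha (5) x even beta (8): 6*8 + 5*8 = 88.
That is 88 components of irreducible characters, and with the reducible (abelian) component the total is 89.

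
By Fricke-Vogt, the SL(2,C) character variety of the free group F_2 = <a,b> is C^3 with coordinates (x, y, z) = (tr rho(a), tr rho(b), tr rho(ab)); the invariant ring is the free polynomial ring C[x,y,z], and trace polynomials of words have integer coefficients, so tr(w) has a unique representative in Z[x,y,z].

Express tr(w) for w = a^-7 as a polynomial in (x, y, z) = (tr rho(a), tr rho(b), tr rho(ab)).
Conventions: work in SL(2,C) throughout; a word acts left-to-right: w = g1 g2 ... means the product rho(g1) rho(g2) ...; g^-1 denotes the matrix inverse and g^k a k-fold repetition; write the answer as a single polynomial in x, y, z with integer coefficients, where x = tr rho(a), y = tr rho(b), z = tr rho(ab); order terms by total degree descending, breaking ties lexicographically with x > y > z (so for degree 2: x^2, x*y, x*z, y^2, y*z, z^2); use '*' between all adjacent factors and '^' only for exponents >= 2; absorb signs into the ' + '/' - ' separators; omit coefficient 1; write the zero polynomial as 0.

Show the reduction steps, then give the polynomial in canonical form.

apply: trace(a^-1) = trace(a) = x
trace(a^-2) = trace(a^-1) trace(a) - trace(1)   [inverse elimination on a] = x^2 - 2
use: trace(a^-3) = trace(a^-2) trace(a) - trace(a^-1)   [inverse elimination on a] = x^3 - 3*x
use: trace(a^-4) = trace(a^-3) trace(a) - trace(a^-2)   [inverse elimination on a] = x^4 - 4*x^2 + 2
trace(a^-5) = trace(a^-4) trace(a) - trace(a^-3)   [inverse elimination on a] = x^5 - 5*x^3 + 5*x
apply: trace(a^-6) = trace(a^-5) trace(a) - trace(a^-4)   [inverse elimination on a] = x^6 - 6*x^4 + 9*x^2 - 2
trace(a^-7) = trace(a^-6) trace(a) - trace(a^-5)   [inverse elimination on a] = x^7 - 7*x^5 + 14*x^3 - 7*x

x^7 - 7*x^5 + 14*x^3 - 7*x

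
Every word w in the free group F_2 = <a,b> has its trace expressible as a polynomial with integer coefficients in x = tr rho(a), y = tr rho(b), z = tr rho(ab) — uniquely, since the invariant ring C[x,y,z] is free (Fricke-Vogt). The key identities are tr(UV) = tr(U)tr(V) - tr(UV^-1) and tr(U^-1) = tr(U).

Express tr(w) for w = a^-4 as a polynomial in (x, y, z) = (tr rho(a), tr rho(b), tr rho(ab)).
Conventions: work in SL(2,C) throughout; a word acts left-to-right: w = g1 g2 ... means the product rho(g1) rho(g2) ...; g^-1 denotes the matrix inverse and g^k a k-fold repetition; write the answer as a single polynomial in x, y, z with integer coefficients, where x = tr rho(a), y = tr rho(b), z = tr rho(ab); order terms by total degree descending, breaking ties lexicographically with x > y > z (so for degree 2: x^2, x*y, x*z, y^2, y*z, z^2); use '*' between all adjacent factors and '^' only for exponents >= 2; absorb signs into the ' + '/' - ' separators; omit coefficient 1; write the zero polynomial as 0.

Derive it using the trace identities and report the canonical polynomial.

x^4 - 4*x^2 + 2

tr(a^-1) = tr(a) = x
tr(a^-2) = tr(a^-1) * tr(a) - tr(1) = x^2 - 2
tr(a^-3) = tr(a^-2) * tr(a) - tr(a^-1) = x^3 - 3*x
tr(a^-4) = tr(a^-3) * tr(a) - tr(a^-2) = x^4 - 4*x^2 + 2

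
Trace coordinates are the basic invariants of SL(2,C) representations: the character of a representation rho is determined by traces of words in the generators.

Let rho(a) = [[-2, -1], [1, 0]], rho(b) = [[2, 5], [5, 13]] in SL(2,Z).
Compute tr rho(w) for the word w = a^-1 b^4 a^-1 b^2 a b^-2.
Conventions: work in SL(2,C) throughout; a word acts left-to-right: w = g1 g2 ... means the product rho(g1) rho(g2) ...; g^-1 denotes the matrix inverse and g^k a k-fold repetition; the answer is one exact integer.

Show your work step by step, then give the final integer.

-2355647972

rho(a^-1) = [[0, 1], [-1, -2]]
... * rho(b) = [[2, 5], [5, 13]]  ->  [[5, 13], [-12, -31]]
... * rho(b) = [[2, 5], [5, 13]]  ->  [[75, 194], [-179, -463]]
... * rho(b) = [[2, 5], [5, 13]]  ->  [[1120, 2897], [-2673, -6914]]
... * rho(b) = [[2, 5], [5, 13]]  ->  [[16725, 43261], [-39916, -103247]]
... * rho(a^-1) = [[0, 1], [-1, -2]]  ->  [[-43261, -69797], [103247, 166578]]
... * rho(b) = [[2, 5], [5, 13]]  ->  [[-435507, -1123666], [1039384, 2681749]]
... * rho(b) = [[2, 5], [5, 13]]  ->  [[-6489344, -16785193], [15487513, 40059657]]
... * rho(a) = [[-2, -1], [1, 0]]  ->  [[-3806505, 6489344], [9084631, -15487513]]
... * rho(b^-1) = [[13, -5], [-5, 2]]  ->  [[-81931285, 32011213], [195537768, -76398181]]
... * rho(b^-1) = [[13, -5], [-5, 2]]  ->  [[-1225162770, 473678851], [2923981889, -1130485202]]
tr = -1225162770 + -1130485202 = -2355647972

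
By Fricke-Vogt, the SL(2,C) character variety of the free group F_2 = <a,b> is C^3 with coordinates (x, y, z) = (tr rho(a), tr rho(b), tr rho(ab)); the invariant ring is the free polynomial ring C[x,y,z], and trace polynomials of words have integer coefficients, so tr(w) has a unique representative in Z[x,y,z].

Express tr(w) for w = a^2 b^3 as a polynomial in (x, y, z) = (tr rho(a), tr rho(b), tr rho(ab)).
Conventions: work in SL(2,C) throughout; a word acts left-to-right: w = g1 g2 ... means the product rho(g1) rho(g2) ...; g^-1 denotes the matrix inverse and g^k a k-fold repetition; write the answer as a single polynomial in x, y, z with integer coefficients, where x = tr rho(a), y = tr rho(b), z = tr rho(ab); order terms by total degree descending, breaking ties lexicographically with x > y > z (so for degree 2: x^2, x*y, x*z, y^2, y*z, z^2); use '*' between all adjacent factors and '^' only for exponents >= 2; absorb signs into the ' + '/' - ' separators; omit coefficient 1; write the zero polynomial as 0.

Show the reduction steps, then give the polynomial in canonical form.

use: tr(b^2 a) = tr(b)*tr(a b) - tr(a) = y*z - x
use: tr(b^2) = tr(b)*tr(b) - tr(1) = y^2 - 2
use: tr(b a^2 b) = tr(a)*tr(b^2 a) - tr(b^2) = x*y*z - x^2 - y^2 + 2
tr(b a^2) = tr(a)*tr(b a) - tr(b) = x*z - y
apply: tr(a^2 b^3) = tr(b)*tr(b a^2 b) - tr(b a^2) = x*y^2*z - x^2*y - y^3 - x*z + 3*y

x*y^2*z - x^2*y - y^3 - x*z + 3*y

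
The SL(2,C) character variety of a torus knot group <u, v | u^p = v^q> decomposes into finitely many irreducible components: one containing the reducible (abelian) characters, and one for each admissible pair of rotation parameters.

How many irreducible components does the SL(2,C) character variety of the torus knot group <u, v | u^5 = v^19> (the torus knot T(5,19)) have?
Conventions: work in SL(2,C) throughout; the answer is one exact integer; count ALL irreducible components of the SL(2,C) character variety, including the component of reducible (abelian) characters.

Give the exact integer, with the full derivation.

37

For T(5,19): irreducibility forces the central element u^5 = v^19 to one of +I, -I.
On an irreducible component, tr(u) is locked at 2*cos(pi*alpha/5) for some alpha in 1..4, and tr(v) at 2*cos(pi*beta/19) for some beta in 1..18.
Consistency of u^5 = (-1)^alpha I with v^19 = (-1)^beta I forces alpha = beta (mod 2).
Counting: 2 odd alphas x 9 odd betas + 2 even alphas x 9 even betas = 18 + 18 = 36.
That is 36 components of irreducible characters, and with the reducible (abelian) component the total is 37.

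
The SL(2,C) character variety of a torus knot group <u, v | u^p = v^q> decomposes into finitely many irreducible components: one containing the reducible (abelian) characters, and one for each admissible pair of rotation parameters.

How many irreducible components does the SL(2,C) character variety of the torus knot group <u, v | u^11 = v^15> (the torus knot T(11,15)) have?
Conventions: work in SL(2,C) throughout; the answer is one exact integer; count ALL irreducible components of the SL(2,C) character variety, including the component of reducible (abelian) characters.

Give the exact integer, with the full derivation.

71

In the torus knot group T(11,15), u^11 = v^15 is central, so an irreducible representation sends it to +I or -I (Schur).
This locks tr(u) to 2*cos(pi*alpha/11), alpha in 1..10, and tr(v) to 2*cos(pi*beta/15), beta in 1..14, on each component of irreducible characters.
Consistency of u^11 = (-1)^alpha I with v^15 = (-1)^beta I forces alpha = beta (mod 2).
Enumerate parity-matched pairs: 5*7 odd-odd plus 5*7 even-even gives 70.
Total: 70 irreducible-character components + 1 reducible (abelian) component = 71.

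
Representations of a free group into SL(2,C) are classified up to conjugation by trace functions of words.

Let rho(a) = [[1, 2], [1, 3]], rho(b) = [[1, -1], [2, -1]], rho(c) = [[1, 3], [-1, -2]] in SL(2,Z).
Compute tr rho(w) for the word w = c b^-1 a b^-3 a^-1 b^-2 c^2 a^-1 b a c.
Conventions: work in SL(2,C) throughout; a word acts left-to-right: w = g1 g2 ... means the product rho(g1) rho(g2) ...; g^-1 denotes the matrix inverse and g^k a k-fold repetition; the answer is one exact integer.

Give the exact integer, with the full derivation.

rho(c) = [[1, 3], [-1, -2]]
... * rho(b^-1) = [[-1, 1], [-2, 1]]  ->  [[-7, 4], [5, -3]]
... * rho(a) = [[1, 2], [1, 3]]  ->  [[-3, -2], [2, 1]]
... * rho(b^-1) = [[-1, 1], [-2, 1]]  ->  [[7, -5], [-4, 3]]
... * rho(b^-1) = [[-1, 1], [-2, 1]]  ->  [[3, 2], [-2, -1]]
... * rho(b^-1) = [[-1, 1], [-2, 1]]  ->  [[-7, 5], [4, -3]]
... * rho(a^-1) = [[3, -2], [-1, 1]]  ->  [[-26, 19], [15, -11]]
... * rho(b^-1) = [[-1, 1], [-2, 1]]  ->  [[-12, -7], [7, 4]]
... * rho(b^-1) = [[-1, 1], [-2, 1]]  ->  [[26, -19], [-15, 11]]
... * rho(c) = [[1, 3], [-1, -2]]  ->  [[45, 116], [-26, -67]]
... * rho(c) = [[1, 3], [-1, -2]]  ->  [[-71, -97], [41, 56]]
... * rho(a^-1) = [[3, -2], [-1, 1]]  ->  [[-116, 45], [67, -26]]
... * rho(b) = [[1, -1], [2, -1]]  ->  [[-26, 71], [15, -41]]
... * rho(a) = [[1, 2], [1, 3]]  ->  [[45, 161], [-26, -93]]
... * rho(c) = [[1, 3], [-1, -2]]  ->  [[-116, -187], [67, 108]]
tr = -116 + 108 = -8

-8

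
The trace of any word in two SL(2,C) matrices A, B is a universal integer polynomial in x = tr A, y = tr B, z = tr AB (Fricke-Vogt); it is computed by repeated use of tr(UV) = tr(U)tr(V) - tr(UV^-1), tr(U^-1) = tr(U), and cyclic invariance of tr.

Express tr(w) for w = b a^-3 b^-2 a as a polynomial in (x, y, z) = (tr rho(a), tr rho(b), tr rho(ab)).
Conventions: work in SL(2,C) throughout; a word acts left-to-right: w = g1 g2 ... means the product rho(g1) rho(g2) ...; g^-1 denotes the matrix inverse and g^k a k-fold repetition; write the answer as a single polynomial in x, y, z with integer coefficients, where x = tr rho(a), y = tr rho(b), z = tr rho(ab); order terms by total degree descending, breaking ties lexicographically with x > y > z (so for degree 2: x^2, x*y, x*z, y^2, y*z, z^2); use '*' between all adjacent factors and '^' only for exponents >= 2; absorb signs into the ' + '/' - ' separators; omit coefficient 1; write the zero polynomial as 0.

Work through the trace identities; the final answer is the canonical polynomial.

tr(b a b) = tr(b) * tr(a b) - tr(a) = y*z - x
reduce: tr(b a b a) = tr(a b) * tr(a b) - tr(1)   [split at repeated a] = z^2 - 2
reduce: tr(a b a^-1 b) = tr(b a b) * tr(a) - tr(b a b a) = x*y*z - x^2 - z^2 + 2
reduce: tr(a^-1 b^-1 a b) = tr(a b a^-1) * tr(b) - tr(a b a^-1 b) = -x*y*z + x^2 + y^2 + z^2 - 2
tr(b^-1 a b a^-2) = tr(a^-1 b^-1 a b) * tr(a) - tr(a^-1 b^-1 a b a) = -x^2*y*z + x^3 + x*y^2 + x*z^2 - 3*x
tr(b^-1 a b a^-3) = tr(b^-1 a b a^-2) * tr(a) - tr(b^-1 a b a^-1) = -x^3*y*z + x^4 + x^2*y^2 + x^2*z^2 + x*y*z - 4*x^2 - y^2 - z^2 + 2
tr(a^-1 b) = tr(b) * tr(a) - tr(b a) = x*y - z
tr(b a^-2) = tr(a^-1 b) * tr(a) - tr(a^-1 b a) = x^2*y - x*z - y
tr(b a^-3 b^-2 a) = tr(b^-1 a b a^-3) * tr(b) - tr(b^-1 a b a^-3 b) = -x^3*y^2*z + x^4*y + x^2*y^3 + x^2*y*z^2 + x*y^2*z - 5*x^2*y - y^3 - y*z^2 + x*z + 3*y

-x^3*y^2*z + x^4*y + x^2*y^3 + x^2*y*z^2 + x*y^2*z - 5*x^2*y - y^3 - y*z^2 + x*z + 3*y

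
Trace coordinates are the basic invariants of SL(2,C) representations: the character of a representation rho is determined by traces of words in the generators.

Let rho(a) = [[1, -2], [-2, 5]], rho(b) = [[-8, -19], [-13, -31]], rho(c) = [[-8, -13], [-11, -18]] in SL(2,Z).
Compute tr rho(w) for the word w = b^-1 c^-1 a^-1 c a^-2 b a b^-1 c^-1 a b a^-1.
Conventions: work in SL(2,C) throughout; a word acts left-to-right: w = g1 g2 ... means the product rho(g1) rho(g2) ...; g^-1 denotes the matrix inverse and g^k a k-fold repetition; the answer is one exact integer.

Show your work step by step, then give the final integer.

-54503576414474

rho(b^-1) = [[-31, 19], [13, -8]]
... * rho(c^-1) = [[-18, 13], [11, -8]]  ->  [[767, -555], [-322, 233]]
... * rho(a^-1) = [[5, 2], [2, 1]]  ->  [[2725, 979], [-1144, -411]]
... * rho(c) = [[-8, -13], [-11, -18]]  ->  [[-32569, -53047], [13673, 22270]]
... * rho(a^-1) = [[5, 2], [2, 1]]  ->  [[-268939, -118185], [112905, 49616]]
... * rho(a^-1) = [[5, 2], [2, 1]]  ->  [[-1581065, -656063], [663757, 275426]]
... * rho(b) = [[-8, -19], [-13, -31]]  ->  [[21177339, 50378188], [-8890594, -21149589]]
... * rho(a) = [[1, -2], [-2, 5]]  ->  [[-79579037, 209536262], [33408584, -87966757]]
... * rho(b^-1) = [[-31, 19], [13, -8]]  ->  [[5190921553, -3188291799], [-2179233945, 1338497152]]
... * rho(c^-1) = [[-18, 13], [11, -8]]  ->  [[-128507797743, 92988314581], [53949679682, -39038018501]]
... * rho(a) = [[1, -2], [-2, 5]]  ->  [[-314484426905, 721957168391], [132025716684, -303089451869]]
... * rho(b) = [[-8, -19], [-13, -31]]  ->  [[-6869567773843, -16405468108926], [2883957140825, 6887284390943]]
... * rho(a^-1) = [[5, 2], [2, 1]]  ->  [[-67158775087067, -30144603656612], [28194354486011, 12655198672593]]
tr = -67158775087067 + 12655198672593 = -54503576414474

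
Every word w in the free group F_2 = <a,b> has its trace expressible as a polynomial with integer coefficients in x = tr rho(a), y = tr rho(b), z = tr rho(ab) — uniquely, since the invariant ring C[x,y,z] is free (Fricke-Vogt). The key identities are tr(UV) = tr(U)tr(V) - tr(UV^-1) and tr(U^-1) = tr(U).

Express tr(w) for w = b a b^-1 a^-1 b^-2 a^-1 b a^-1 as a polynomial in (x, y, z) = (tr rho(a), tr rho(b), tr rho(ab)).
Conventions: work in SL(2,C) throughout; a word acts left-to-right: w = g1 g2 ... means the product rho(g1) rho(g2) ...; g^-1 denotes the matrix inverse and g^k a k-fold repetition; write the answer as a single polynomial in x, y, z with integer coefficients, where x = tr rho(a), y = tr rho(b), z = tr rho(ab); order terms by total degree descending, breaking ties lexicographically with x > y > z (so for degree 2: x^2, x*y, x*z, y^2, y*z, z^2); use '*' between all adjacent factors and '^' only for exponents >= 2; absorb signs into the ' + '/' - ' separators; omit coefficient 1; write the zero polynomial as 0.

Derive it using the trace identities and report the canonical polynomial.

and trace(a^-1) = trace(a) = x
trace(a b a) = trace(a) * trace(b a) - trace(b) = x*z - y
trace(a b a b) = trace(a b) * trace(a b) - trace(1) = z^2 - 2
and trace(b^-1 a b a) = trace(a b a) * trace(b) - trace(a b a b) = x*y*z - y^2 - z^2 + 2
and trace(b a^-1 b^-1 a) = trace(b^-1 a b) * trace(a) - trace(b^-1 a b a) = -x*y*z + x^2 + y^2 + z^2 - 2
trace(b^-1 a^-1 b a^-1) = trace(b a^-1 b^-1) * trace(a) - trace(b a^-1 b^-1 a) = x*y*z - y^2 - z^2 + 2
and trace(b^2) = trace(b) * trace(b) - trace(1) = y^2 - 2
trace(b^2 a) = trace(b) * trace(a b) - trace(a) = y*z - x
trace(b a^-1 b) = trace(b^2) * trace(a) - trace(b^2 a) = x*y^2 - y*z - x
and trace(b a b^2) = trace(b) * trace(a b^2) - trace(a b) = y^2*z - x*y - z
trace(b a b^2 a) = trace(b) * trace(a b a b) - trace(a b a) = y*z^2 - x*z - y
trace(b a^-1 b a b) = trace(b a b^2) * trace(a) - trace(b a b^2 a) = x*y^2*z - x^2*y - y*z^2 + y
and trace(b^2 a b a b) = trace(b) * trace(b a b a b) - trace(b a b a) = y^2*z^2 - x*y*z - y^2 - z^2 + 2
and trace(a b a b a b) = trace(b a) * trace(b a b a) - trace(b^-1 a^-1) = z^3 - 3*z
next, trace(a b a b a) = trace(a) * trace(b a b a) - trace(b a b) = x*z^2 - y*z - x
trace(b^2 a b a b a) = trace(b) * trace(a b a b a b) - trace(a b a b a) = y*z^3 - x*z^2 - 2*y*z + x
trace(b a b a b a^-1 b) = trace(b^2 a b a b) * trace(a) - trace(b^2 a b a b a) = x*y^2*z^2 - x^2*y*z - y*z^3 - x*y^2 + 2*y*z + x
trace(b a b a b a b a) = trace(b a b a) * trace(b a b a) - trace(1) = z^4 - 4*z^2 + 2
trace(b a b a b a^-1 b a) = trace(b a b a b a b) * trace(a) - trace(b a b a b a b a) = x*y*z^3 - x^2*z^2 - z^4 - 2*x*y*z + x^2 + 4*z^2 - 2
trace(a^-1 b a^-1 b a b a b) = trace(b a b a b a^-1 b) * trace(a) - trace(b a b a b a^-1 b a) = x^2*y^2*z^2 - x^3*y*z - 2*x*y*z^3 - x^2*y^2 + x^2*z^2 + z^4 + 4*x*y*z - 4*z^2 + 2
and trace(b^-1 a^-1 b a^-1 b a b a) = trace(a^-1 b a^-1 b a b a) * trace(b) - trace(a^-1 b a^-1 b a b a b) = -x^2*y^2*z^2 + x^3*y*z + x*y^3*z + 2*x*y*z^3 - x^2*z^2 - y^2*z^2 - z^4 - 4*x*y*z + y^2 + 4*z^2 - 2
trace(a^-1 b a^-1 b a b a^-1 b^-1) = trace(b^-1 a^-1 b a^-1 b a b) * trace(a) - trace(b^-1 a^-1 b a^-1 b a b a) = x^2*y^2*z^2 - x^3*y*z - x*y^3*z - 2*x*y*z^3 + x^2*y^2 + x^2*z^2 + y^2*z^2 + z^4 + 3*x*y*z - x^2 - y^2 - 4*z^2 + 2
trace(b a b a^-1 b) = trace(b^2 a b) * trace(a) - trace(b^2 a b a) = x*y^2*z - x^2*y - y*z^2 + y
and trace(b a b a^-1 b a) = trace(b a b a b) * trace(a) - trace(b a b a b a) = x*y*z^2 - x^2*z - z^3 - x*y + 3*z
and trace(a^-1 b a^-1 b a b) = trace(b a b a^-1 b) * trace(a) - trace(b a b a^-1 b a) = x^2*y^2*z - x^3*y - 2*x*y*z^2 + x^2*z + z^3 + 2*x*y - 3*z
trace(a^-1 b a^-1 b a b a^-1) = trace(a^-1 b a^-1 b a b) * trace(a) - trace(a^-1 b a^-1 b a b a) = x^3*y^2*z - x^4*y - 2*x^2*y*z^2 + x^3*z - x*y^2*z + x*z^3 + 3*x^2*y + y*z^2 - 3*x*z - y
next, trace(a^-1 b^-2 a^-1 b a^-1 b a b) = trace(a^-1 b a^-1 b a b a^-1 b^-1) * trace(b) - trace(a^-1 b a^-1 b a b a^-1) = x^2*y^3*z^2 - 2*x^3*y^2*z - x*y^4*z - 2*x*y^2*z^3 + x^4*y + x^2*y^3 + 3*x^2*y*z^2 + y^3*z^2 + y*z^4 - x^3*z + 4*x*y^2*z - x*z^3 - 4*x^2*y - y^3 - 5*y*z^2 + 3*x*z + 3*y
trace(b a b^-1 a^-1 b^-2 a^-1 b a^-1) = trace(a^-1 b^-2 a^-1 b a^-1 b a) * trace(b) - trace(a^-1 b^-2 a^-1 b a^-1 b a b) = -x^2*y^3*z^2 + 2*x^3*y^2*z + x*y^4*z + 2*x*y^2*z^3 - x^4*y - x^2*y^3 - 3*x^2*y*z^2 - y^3*z^2 - y*z^4 + x^3*z - 3*x*y^2*z + x*z^3 + 4*x^2*y + 4*y*z^2 - 3*x*z - y

-x^2*y^3*z^2 + 2*x^3*y^2*z + x*y^4*z + 2*x*y^2*z^3 - x^4*y - x^2*y^3 - 3*x^2*y*z^2 - y^3*z^2 - y*z^4 + x^3*z - 3*x*y^2*z + x*z^3 + 4*x^2*y + 4*y*z^2 - 3*x*z - y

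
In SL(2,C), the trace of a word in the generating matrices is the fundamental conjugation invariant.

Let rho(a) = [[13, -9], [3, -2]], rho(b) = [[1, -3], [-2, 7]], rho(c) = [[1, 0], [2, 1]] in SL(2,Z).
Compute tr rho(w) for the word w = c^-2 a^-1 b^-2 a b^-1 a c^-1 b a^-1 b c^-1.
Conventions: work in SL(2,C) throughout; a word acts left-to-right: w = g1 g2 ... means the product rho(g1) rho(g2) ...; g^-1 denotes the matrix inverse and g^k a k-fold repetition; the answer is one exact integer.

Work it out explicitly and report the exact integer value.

rho(c^-1) = [[1, 0], [-2, 1]]
... * rho(c^-1) = [[1, 0], [-2, 1]]  ->  [[1, 0], [-4, 1]]
... * rho(a^-1) = [[-2, 9], [-3, 13]]  ->  [[-2, 9], [5, -23]]
... * rho(b^-1) = [[7, 3], [2, 1]]  ->  [[4, 3], [-11, -8]]
... * rho(b^-1) = [[7, 3], [2, 1]]  ->  [[34, 15], [-93, -41]]
... * rho(a) = [[13, -9], [3, -2]]  ->  [[487, -336], [-1332, 919]]
... * rho(b^-1) = [[7, 3], [2, 1]]  ->  [[2737, 1125], [-7486, -3077]]
... * rho(a) = [[13, -9], [3, -2]]  ->  [[38956, -26883], [-106549, 73528]]
... * rho(c^-1) = [[1, 0], [-2, 1]]  ->  [[92722, -26883], [-253605, 73528]]
... * rho(b) = [[1, -3], [-2, 7]]  ->  [[146488, -466347], [-400661, 1275511]]
... * rho(a^-1) = [[-2, 9], [-3, 13]]  ->  [[1106065, -4744119], [-3025211, 12975694]]
... * rho(b) = [[1, -3], [-2, 7]]  ->  [[10594303, -36527028], [-28976599, 99905491]]
... * rho(c^-1) = [[1, 0], [-2, 1]]  ->  [[83648359, -36527028], [-228787581, 99905491]]
tr = 83648359 + 99905491 = 183553850

183553850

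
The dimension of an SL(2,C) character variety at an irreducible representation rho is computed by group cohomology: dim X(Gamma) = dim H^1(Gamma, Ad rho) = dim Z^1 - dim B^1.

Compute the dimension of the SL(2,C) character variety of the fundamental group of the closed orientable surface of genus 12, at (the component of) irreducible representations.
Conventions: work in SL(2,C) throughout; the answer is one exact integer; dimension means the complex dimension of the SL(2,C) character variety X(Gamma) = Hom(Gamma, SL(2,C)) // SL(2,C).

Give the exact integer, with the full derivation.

Gamma = pi_1(Sigma_12) = < a_1, b_1, ..., a_12, b_12 | prod [a_i, b_i] > has 2g = 24 generators and 1 relator.
A cocycle assigns one sl_2 vector per generator subject to the relator condition d_2(z) = 0: dim of the unconstrained space is 3*2g = 72.
At an irreducible rho, H^2 = coker(d_2) vanishes (Poincare duality: H^2 is dual to H^0 = invariants = 0), so d_2 is surjective onto sl_2 and dim Z^1 = 72 - 3 = 69.
dim B^1 = 3 (coboundaries, injective at irreducible rho).
dim H^1 = 69 - 3 = 66 = dim X.

66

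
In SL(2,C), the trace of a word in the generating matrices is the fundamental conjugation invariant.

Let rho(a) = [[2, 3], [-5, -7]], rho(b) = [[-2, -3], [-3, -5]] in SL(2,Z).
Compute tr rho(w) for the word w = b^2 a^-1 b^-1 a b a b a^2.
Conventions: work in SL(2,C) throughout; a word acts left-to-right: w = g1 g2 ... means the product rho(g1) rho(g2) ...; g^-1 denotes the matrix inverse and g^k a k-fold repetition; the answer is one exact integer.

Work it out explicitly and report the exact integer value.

6684190

rho(b) = [[-2, -3], [-3, -5]]
... * rho(b) = [[-2, -3], [-3, -5]]  ->  [[13, 21], [21, 34]]
... * rho(a^-1) = [[-7, -3], [5, 2]]  ->  [[14, 3], [23, 5]]
... * rho(b^-1) = [[-5, 3], [3, -2]]  ->  [[-61, 36], [-100, 59]]
... * rho(a) = [[2, 3], [-5, -7]]  ->  [[-302, -435], [-495, -713]]
... * rho(b) = [[-2, -3], [-3, -5]]  ->  [[1909, 3081], [3129, 5050]]
... * rho(a) = [[2, 3], [-5, -7]]  ->  [[-11587, -15840], [-18992, -25963]]
... * rho(b) = [[-2, -3], [-3, -5]]  ->  [[70694, 113961], [115873, 186791]]
... * rho(a) = [[2, 3], [-5, -7]]  ->  [[-428417, -585645], [-702209, -959918]]
... * rho(a) = [[2, 3], [-5, -7]]  ->  [[2071391, 2814264], [3395172, 4612799]]
tr = 2071391 + 4612799 = 6684190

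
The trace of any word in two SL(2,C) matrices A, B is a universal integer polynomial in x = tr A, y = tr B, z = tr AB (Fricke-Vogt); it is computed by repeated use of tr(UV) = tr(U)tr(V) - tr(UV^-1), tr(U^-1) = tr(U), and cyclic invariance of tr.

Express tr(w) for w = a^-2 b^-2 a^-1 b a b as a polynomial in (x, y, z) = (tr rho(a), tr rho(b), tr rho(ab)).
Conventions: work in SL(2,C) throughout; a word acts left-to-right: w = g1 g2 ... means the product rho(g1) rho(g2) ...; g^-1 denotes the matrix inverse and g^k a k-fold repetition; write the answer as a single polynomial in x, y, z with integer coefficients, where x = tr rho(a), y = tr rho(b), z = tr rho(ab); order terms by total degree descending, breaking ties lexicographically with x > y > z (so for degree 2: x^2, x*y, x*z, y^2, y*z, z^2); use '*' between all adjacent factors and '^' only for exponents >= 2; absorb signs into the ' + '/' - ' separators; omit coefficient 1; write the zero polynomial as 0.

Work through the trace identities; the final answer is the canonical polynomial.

x^2*y^2*z^2 - 2*x^3*y*z - x*y^3*z - x*y*z^3 + x^4 + x^2*y^2 + x^2*z^2 + 5*x*y*z - 4*x^2 - y^2 - z^2 + 2

and tr(a b a) = tr(a) * tr(b a) - tr(b)   [square of a] = x*z - y
tr(b a b a) = tr(b a) * tr(b a) - tr(1)   [split at a repeated b] = z^2 - 2
and tr(b a b) = tr(b) * tr(a b) - tr(a)   [square of b] = y*z - x
and tr(a b a b a) = tr(a) * tr(b a b a) - tr(b a b)   [square of a] = x*z^2 - y*z - x
next, tr(a b a b a b) = tr(b a) * tr(b a b a) - tr(b^-1 a^-1)   [split at a repeated b] = z^3 - 3*z
next, tr(b^-1 a b a b a) = tr(a b a b a) * tr(b) - tr(a b a b a b)   [inverse elimination on b] = x*y*z^2 - y^2*z - z^3 - x*y + 3*z
tr(b a b a^-1 b^-1 a) = tr(b^-1 a b a b) * tr(a) - tr(b^-1 a b a b a)   [inverse elimination on a] = -x*y*z^2 + x^2*z + y^2*z + z^3 - 3*z
tr(b^-1 a^-1 b a b a^-1) = tr(b a b a^-1 b^-1) * tr(a) - tr(b a b a^-1 b^-1 a)   [inverse elimination on a] = x*y*z^2 - x^2*z - y^2*z - z^3 + x*y + 3*z
next, tr(a^-1 b a b a^-2 b^-1) = tr(b^-1 a^-1 b a b a^-1) * tr(a) - tr(b^-1 a^-1 b a b)   [inverse elimination on a] = x^2*y*z^2 - x^3*z - x*y^2*z - x*z^3 + x^2*y + 3*x*z - y
tr(a^-1 b a b) = tr(b a b) * tr(a) - tr(b a b a)   [inverse elimination on a] = x*y*z - x^2 - z^2 + 2
tr(b a b a^-2) = tr(a^-1 b a b) * tr(a) - tr(a^-1 b a b a)   [inverse elimination on a] = x^2*y*z - x^3 - x*z^2 - y*z + 3*x
tr(a^-1 b a b a^-2) = tr(b a b a^-2) * tr(a) - tr(b a b a^-1)   [inverse elimination on a] = x^3*y*z - x^4 - x^2*z^2 - 2*x*y*z + 4*x^2 + z^2 - 2
next, tr(a^-2 b^-2 a^-1 b a b) = tr(a^-1 b a b a^-2 b^-1) * tr(b) - tr(a^-1 b a b a^-2)   [inverse elimination on b] = x^2*y^2*z^2 - 2*x^3*y*z - x*y^3*z - x*y*z^3 + x^4 + x^2*y^2 + x^2*z^2 + 5*x*y*z - 4*x^2 - y^2 - z^2 + 2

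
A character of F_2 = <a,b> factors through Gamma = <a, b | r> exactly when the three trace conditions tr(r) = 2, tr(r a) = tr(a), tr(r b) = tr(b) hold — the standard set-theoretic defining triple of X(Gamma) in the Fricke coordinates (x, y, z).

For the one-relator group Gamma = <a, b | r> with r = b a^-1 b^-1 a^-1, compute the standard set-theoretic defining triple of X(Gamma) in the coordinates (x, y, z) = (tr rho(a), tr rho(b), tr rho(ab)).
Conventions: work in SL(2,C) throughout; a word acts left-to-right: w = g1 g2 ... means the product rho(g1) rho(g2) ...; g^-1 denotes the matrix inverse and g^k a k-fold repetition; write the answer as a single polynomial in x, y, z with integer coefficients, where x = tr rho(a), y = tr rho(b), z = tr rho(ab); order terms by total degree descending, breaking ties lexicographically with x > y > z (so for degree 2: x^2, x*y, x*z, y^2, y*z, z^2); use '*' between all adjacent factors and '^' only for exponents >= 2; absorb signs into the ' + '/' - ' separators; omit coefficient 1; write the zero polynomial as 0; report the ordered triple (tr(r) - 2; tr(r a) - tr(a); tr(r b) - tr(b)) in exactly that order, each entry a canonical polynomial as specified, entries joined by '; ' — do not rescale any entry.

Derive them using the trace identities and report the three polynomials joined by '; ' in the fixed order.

x*y*z - y^2 - z^2; 0; x*y^2*z - y^3 - y*z^2 - x*z + 2*y

tr(a^-1) = tr(a) = x
tr(b a b) = tr(b) tr(a b) - tr(a)   [square of b] = y*z - x
apply: tr(b a b a) = tr(b a) tr(b a) - tr(1)   [split at a repeated b] = z^2 - 2
apply: tr(a b a^-1 b) = tr(b a b) tr(a) - tr(b a b a)   [inverse elimination on a] = x*y*z - x^2 - z^2 + 2
apply: tr(b a^-1 b^-1 a) = tr(a b a^-1) tr(b) - tr(a b a^-1 b)   [inverse elimination on b] = -x*y*z + x^2 + y^2 + z^2 - 2
tr(b a^-1 b^-1 a^-1) = tr(b a^-1 b^-1) tr(a) - tr(b a^-1 b^-1 a)   [inverse elimination on a] = x*y*z - y^2 - z^2 + 2
use: tr(a^-1 b) = tr(b) tr(a) - tr(b a) = x*y - z
apply: tr(a^2 b) = tr(a) tr(b a) - tr(b) = x*z - y
use: tr(a^2) = tr(a) tr(a) - tr(1) = x^2 - 2
use: tr(a b^2 a) = tr(b) tr(a^2 b) - tr(a^2) = x*y*z - x^2 - y^2 + 2
use: tr(a b^2 a b) = tr(b) tr(a b a b) - tr(a b a) = y*z^2 - x*z - y
apply: tr(b^2 a b^-1 a) = tr(a b^2 a) tr(b) - tr(a b^2 a b) = x*y^2*z - x^2*y - y^3 - y*z^2 + x*z + 3*y
tr(b^-1 a^-1 b^2 a) = tr(b^2 a b^-1) tr(a) - tr(b^2 a b^-1 a) = -x*y^2*z + x^2*y + y^3 + y*z^2 - 3*y
apply: tr(b a^-1 b^-1 a^-1 b) = tr(b^-1 a^-1 b^2) tr(a) - tr(b^-1 a^-1 b^2 a) = x*y^2*z - y^3 - y*z^2 - x*z + 3*y
assemble the triple (tr(r) - 2; tr(r a) - x; tr(r b) - y)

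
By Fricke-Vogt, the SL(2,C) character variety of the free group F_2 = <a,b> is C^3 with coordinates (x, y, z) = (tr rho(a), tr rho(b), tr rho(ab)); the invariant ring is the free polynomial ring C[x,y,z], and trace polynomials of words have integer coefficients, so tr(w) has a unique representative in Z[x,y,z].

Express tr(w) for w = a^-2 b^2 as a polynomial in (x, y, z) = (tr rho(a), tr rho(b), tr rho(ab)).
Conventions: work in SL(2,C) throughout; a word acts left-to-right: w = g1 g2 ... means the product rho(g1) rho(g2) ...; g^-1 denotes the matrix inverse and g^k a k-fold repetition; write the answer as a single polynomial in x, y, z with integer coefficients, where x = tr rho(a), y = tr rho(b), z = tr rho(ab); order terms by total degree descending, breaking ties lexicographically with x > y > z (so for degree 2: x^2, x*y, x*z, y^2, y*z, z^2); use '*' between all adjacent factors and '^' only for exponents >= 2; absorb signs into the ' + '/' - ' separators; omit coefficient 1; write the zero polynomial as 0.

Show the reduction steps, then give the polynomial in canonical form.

trace(b^2) = trace(b) trace(b) - trace(1) = y^2 - 2
so trace(b^2 a) = trace(b) trace(a b) - trace(a) = y*z - x
so trace(b^2 a^-1) = trace(b^2) trace(a) - trace(b^2 a) = x*y^2 - y*z - x
trace(a^-2 b^2) = trace(b^2 a^-1) trace(a) - trace(b^2) = x^2*y^2 - x*y*z - x^2 - y^2 + 2

x^2*y^2 - x*y*z - x^2 - y^2 + 2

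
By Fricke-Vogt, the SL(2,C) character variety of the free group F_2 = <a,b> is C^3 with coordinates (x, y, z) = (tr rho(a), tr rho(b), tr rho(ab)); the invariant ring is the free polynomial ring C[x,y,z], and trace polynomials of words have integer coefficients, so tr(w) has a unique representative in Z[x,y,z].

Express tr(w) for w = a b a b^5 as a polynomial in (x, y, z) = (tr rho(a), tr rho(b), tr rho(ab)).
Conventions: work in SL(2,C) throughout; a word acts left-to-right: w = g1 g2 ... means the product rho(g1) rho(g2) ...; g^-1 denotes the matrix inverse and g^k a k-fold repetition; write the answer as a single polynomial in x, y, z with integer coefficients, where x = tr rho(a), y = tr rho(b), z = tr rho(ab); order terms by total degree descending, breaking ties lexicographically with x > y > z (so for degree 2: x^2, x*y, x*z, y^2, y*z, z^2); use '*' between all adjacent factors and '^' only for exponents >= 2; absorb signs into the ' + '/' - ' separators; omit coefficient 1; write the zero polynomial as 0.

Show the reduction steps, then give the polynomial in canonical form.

so trace(a b a b) = trace(b a)*trace(b a) - trace(1)   [split at a repeated b] = z^2 - 2
trace(a b a) = trace(a)*trace(b a) - trace(b)   [square of a] = x*z - y
trace(a b a b^2) = trace(b)*trace(a b a b) - trace(a b a)   [square of b] = y*z^2 - x*z - y
so trace(b^2 a b a b) = trace(b)*trace(a b a b^2) - trace(a b a b)   [square of b] = y^2*z^2 - x*y*z - y^2 - z^2 + 2
so trace(b^3 a b a b) = trace(b)*trace(b^2 a b a b) - trace(b^2 a b a)   [square of b] = y^3*z^2 - x*y^2*z - y^3 - 2*y*z^2 + x*z + 3*y
trace(a b a b^5) = trace(b)*trace(b^3 a b a b) - trace(b^3 a b a)   [square of b] = y^4*z^2 - x*y^3*z - y^4 - 3*y^2*z^2 + 2*x*y*z + 4*y^2 + z^2 - 2

y^4*z^2 - x*y^3*z - y^4 - 3*y^2*z^2 + 2*x*y*z + 4*y^2 + z^2 - 2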